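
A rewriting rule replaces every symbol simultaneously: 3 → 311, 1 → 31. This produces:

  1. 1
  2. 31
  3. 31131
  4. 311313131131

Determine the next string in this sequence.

Rewriting each symbol of 311313131131: 3→311, 1→31, 1→31, 3→311, 1→31, 3→311, 1→31, 3→311, 1→31, 1→31, 3→311, 1→31, which concatenates to 311 31 31 311 31 311 31 311 31 31 311 31.

31131313113131131311313131131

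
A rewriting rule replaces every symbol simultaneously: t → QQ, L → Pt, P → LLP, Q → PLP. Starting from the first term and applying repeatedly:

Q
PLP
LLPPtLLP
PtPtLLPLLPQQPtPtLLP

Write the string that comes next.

LLPQQLLPQQPtPtLLPPtPtLLPPLPPLPLLPQQLLPQQPtPtLLP

Replace each of the 19 characters of PtPtLLPLLPQQPtPtLLP in place — LLP QQ LLP QQ Pt Pt LLP Pt Pt LLP PLP PLP LLP QQ LLP QQ Pt Pt LLP — and concatenate.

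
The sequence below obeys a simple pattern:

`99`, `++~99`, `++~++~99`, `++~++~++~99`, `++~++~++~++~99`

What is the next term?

++~++~++~++~++~99

Each term is the previous one with ++~ prepended.
One more step from ++~++~++~++~99 gives the answer.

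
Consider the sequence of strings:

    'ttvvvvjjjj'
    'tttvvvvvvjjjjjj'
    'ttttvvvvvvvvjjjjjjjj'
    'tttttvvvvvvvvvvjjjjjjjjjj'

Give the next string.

The n-th term is n t's then 2n v's then 2n j's, where the shown terms are n = 2, 3, 4, 5.
Setting n = 6 gives 6, 12, 12 characters in each block.

ttttttvvvvvvvvvvvvjjjjjjjjjjjj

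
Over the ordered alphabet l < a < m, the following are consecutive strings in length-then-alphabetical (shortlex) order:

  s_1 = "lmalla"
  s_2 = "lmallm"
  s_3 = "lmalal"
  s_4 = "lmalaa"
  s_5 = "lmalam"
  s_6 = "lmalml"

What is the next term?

lmalma

The successor of lmalml increments the rightmost position that isn't already m and resets every position after it to l.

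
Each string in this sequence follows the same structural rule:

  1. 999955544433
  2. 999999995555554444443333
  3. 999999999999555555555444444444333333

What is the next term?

Reading off run lengths: 9 runs 4, 8, 12; 5 runs 3, 6, 9; 4 runs 3, 6, 9; 3 runs 2, 4, 6 — each is linear in n (n = 1, 2, …).
At n = 4 the blocks have lengths 16, 12, 12, 8.

999999999999999955555555555544444444444433333333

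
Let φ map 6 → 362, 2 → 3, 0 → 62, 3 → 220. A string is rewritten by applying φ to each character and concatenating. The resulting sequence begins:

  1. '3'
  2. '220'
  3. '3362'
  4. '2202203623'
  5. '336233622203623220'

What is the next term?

Rewriting the 18 symbols of 336233622203623220 one by one yields 220 220 362 3 220 220 362 3 3 3 62 220 362 3 220 3 3 62; concatenated:

22022036232202203623336222036232203362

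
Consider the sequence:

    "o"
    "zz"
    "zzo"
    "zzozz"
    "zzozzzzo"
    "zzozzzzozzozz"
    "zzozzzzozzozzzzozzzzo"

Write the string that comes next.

zzozzzzozzozzzzozzzzozzozzzzozzozz

From term 3 onward, concatenate the last term with the second-to-last: zz·o = zzo, zzo·zz = zzozz, …
Continuing: zzozzzzozzozzzzozzzzo · zzozzzzozzozz gives term 8.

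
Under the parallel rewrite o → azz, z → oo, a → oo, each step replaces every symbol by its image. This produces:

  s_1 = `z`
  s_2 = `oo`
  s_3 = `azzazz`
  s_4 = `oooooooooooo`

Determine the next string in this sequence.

azzazzazzazzazzazzazzazzazzazzazzazz

Rewriting each symbol of oooooooooooo: o→azz, o→azz, o→azz, o→azz, o→azz, o→azz, o→azz, o→azz, o→azz, o→azz, o→azz, o→azz, which concatenates to azz azz azz azz azz azz azz azz azz azz azz azz.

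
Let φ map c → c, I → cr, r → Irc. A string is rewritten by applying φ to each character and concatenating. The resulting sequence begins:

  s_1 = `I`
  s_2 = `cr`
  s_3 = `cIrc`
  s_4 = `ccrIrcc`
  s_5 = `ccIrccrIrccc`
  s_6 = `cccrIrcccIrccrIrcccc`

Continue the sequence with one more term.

Replace each of the 20 characters of cccrIrcccIrccrIrcccc in place — c c c Irc cr Irc c c c cr Irc c c Irc cr Irc c c c c — and concatenate.

cccIrccrIrcccccrIrcccIrccrIrccccc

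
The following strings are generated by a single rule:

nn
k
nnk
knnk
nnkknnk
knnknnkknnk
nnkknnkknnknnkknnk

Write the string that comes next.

knnknnkknnknnkknnkknnknnkknnk

From term 3 onward, concatenate the second-to-last term with the last: nn·k = nnk, k·nnk = knnk, …
The next term joins knnknnkknnk and nnkknnkknnknnkknnk.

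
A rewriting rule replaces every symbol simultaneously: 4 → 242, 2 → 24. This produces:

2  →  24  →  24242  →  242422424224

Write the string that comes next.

24242242422424242242422424242

Expanding 242422424224: 2→24, 4→242, 2→24, 4→242, 2→24, 2→24, 4→242, 2→24, 4→242, 2→24, 2→24, 4→242. Concatenated: 24 242 24 242 24 24 242 24 242 24 24 242.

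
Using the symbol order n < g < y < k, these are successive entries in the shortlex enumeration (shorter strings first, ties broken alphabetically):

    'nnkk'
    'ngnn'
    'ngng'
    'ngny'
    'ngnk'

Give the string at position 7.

nggg

Stepping forward 2 times from ngnk: ngnk → nggn, then the target.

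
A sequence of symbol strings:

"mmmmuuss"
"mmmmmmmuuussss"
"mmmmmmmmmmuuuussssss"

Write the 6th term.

mmmmmmmmmmmmmmmmmmmuuuuuuussssssssssss

Reading off run lengths: m runs 4, 7, 10; u runs 2, 3, 4; s runs 2, 4, 6 — each is linear in n (n = 1, 2, …).
For term 6, n = 6, so the run lengths are 19, 7, 12.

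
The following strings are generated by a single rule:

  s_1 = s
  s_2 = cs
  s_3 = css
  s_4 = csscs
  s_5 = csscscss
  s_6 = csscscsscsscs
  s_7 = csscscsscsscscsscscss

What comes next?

csscscsscsscscsscscsscsscscsscsscs

Each term (from the third on) is the previous term followed by the one before it: term 3 = cs·s = css.
Continuing: csscscsscsscscsscscss · csscscsscsscs gives term 8.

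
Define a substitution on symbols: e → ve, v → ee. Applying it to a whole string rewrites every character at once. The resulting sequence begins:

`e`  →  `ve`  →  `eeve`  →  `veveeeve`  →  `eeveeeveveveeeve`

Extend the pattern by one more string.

Rewriting the 16 symbols of eeveeeveveveeeve one by one yields ve ve ee ve ve ve ee ve ee ve ee ve ve ve ee ve; concatenated:

veveeeveveveeeveeeveeeveveveeeve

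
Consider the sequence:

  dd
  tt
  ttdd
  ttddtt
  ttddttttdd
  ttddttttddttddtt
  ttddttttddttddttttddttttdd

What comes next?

ttddttttddttddttttddttttddttddttttddttddtt

From term 3 onward, concatenate the last term with the second-to-last: tt·dd = ttdd, ttdd·tt = ttddtt, …
The next term joins ttddttttddttddttttddttttdd and ttddttttddttddtt.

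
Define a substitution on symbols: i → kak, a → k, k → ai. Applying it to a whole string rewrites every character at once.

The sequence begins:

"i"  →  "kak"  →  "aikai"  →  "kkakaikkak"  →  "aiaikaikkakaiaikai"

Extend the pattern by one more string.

Replace each of the 18 characters of aiaikaikkakaiaikai in place — k kak k kak ai k kak ai ai k ai k kak k kak ai k kak — and concatenate.

kkakkkakaikkakaiaikaikkakkkakaikkak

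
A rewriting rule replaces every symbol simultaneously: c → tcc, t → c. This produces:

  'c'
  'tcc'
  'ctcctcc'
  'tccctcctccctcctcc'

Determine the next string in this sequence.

Rewriting the 17 symbols of tccctcctccctcctcc one by one yields c tcc tcc tcc c tcc tcc c tcc tcc tcc c tcc tcc c tcc tcc; concatenated:

ctcctcctccctcctccctcctcctccctcctccctcctcc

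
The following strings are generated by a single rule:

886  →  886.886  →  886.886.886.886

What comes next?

Every step duplicates the string with '.' between the halves.
Doubling 886.886.886.886 with '.' between the halves:

886.886.886.886.886.886.886.886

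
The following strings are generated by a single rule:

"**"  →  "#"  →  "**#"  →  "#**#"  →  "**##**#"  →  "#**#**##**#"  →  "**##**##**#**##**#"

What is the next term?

#**#**##**#**##**##**#**##**#

This is a Fibonacci-style word recurrence s(k) = s(k−2)·s(k−1): e.g. **·# = **#.
So term 8 is #**#**##**#·**##**##**#**##**#.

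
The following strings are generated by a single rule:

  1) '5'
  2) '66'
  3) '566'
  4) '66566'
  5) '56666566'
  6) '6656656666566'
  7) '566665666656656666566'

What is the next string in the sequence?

6656656666566566665666656656666566

From term 3 onward, concatenate the second-to-last term with the last: 5·66 = 566, 66·566 = 66566, …
Continuing: 6656656666566 · 566665666656656666566 gives term 8.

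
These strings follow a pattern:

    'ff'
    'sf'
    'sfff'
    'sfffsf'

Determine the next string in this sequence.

From term 3 onward, concatenate the last term with the second-to-last: sf·ff = sfff, sfff·sf = sfffsf, …
So term 5 is sfffsf·sfff.

sfffsfsfff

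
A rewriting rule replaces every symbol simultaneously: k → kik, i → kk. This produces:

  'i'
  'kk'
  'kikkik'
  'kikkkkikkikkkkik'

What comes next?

kikkkkikkikkikkikkkkikkikkkkikkikkikkikkkkik

Replace each of the 16 characters of kikkkkikkikkkkik in place — kik kk kik kik kik kik kk kik kik kk kik kik kik kik kk kik — and concatenate.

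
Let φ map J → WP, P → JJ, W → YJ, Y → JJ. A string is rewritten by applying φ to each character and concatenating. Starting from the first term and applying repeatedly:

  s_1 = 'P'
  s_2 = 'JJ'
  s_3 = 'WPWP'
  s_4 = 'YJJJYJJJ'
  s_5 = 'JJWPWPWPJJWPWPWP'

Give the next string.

Rewriting the 16 symbols of JJWPWPWPJJWPWPWP one by one yields WP WP YJ JJ YJ JJ YJ JJ WP WP YJ JJ YJ JJ YJ JJ; concatenated:

WPWPYJJJYJJJYJJJWPWPYJJJYJJJYJJJ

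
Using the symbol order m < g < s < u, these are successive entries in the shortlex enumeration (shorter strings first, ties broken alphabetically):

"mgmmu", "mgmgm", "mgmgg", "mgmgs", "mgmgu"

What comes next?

mgmsm

Find the rightmost character of mgmgu below u, bump it to the next letter, and reset everything to its right to m.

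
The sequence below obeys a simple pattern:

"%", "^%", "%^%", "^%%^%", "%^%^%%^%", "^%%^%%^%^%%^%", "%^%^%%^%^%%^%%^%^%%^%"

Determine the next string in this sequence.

This is a Fibonacci-style word recurrence s(k) = s(k−2)·s(k−1): e.g. %·^% = %^%.
The next term joins ^%%^%%^%^%%^% and %^%^%%^%^%%^%%^%^%%^%.

^%%^%%^%^%%^%%^%^%%^%^%%^%%^%^%%^%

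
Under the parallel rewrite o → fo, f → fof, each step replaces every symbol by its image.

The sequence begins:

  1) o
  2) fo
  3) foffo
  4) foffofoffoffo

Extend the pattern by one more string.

Applying the rule to each of the 13 symbols of foffofoffoffo gives the pieces fof fo fof fof fo fof fo fof fof fo fof fof fo, which concatenate to the answer.

foffofoffoffofoffofoffoffofoffoffo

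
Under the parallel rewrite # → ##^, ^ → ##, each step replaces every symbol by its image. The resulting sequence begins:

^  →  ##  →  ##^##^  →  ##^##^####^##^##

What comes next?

Rewriting the 16 symbols of ##^##^####^##^## one by one yields ##^ ##^ ## ##^ ##^ ## ##^ ##^ ##^ ##^ ## ##^ ##^ ## ##^ ##^; concatenated:

##^##^####^##^####^##^##^##^####^##^####^##^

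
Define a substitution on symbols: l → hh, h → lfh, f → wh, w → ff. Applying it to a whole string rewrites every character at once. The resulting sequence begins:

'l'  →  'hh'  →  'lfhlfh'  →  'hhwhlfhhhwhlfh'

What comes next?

Rewriting the 14 symbols of hhwhlfhhhwhlfh one by one yields lfh lfh ff lfh hh wh lfh lfh lfh ff lfh hh wh lfh; concatenated:

lfhlfhfflfhhhwhlfhlfhlfhfflfhhhwhlfh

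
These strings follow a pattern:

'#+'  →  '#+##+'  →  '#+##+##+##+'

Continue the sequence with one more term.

#+##+##+##+##+##+##+##+

Every step duplicates the string with '#' between the halves.
So the next term is two copies of #+##+##+##+ with '#' between the halves.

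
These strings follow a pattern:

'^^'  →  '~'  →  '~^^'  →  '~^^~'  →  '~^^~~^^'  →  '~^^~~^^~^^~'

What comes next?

This is a Fibonacci-style word recurrence s(k) = s(k−1)·s(k−2): e.g. ~·^^ = ~^^.
Continuing: ~^^~~^^~^^~ · ~^^~~^^ gives term 7.

~^^~~^^~^^~~^^~~^^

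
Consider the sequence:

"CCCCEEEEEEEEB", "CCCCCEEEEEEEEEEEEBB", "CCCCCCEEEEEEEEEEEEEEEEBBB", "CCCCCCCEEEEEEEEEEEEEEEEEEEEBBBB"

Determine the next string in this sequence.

Each string has the form C^{n+2} E^{4n} B^{n-1}, where the shown terms are n = 2, 3, 4, 5.
Setting n = 6 gives 8, 24, 5 characters in each block.

CCCCCCCCEEEEEEEEEEEEEEEEEEEEEEEEBBBBB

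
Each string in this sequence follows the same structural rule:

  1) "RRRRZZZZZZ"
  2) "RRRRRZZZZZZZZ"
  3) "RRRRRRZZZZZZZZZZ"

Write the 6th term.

RRRRRRRRRZZZZZZZZZZZZZZZZ

Term n consists of n+2 R's, followed by 2n+2 Z's, where the shown terms are n = 2, 3, 4.
Setting n = 7 gives 9, 16 characters in each block.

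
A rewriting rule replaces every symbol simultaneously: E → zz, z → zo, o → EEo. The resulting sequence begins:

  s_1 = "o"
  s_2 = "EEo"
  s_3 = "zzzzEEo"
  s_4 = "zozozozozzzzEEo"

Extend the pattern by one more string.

zoEEozoEEozoEEozoEEozozozozozzzzEEo

Applying the rule to each of the 15 symbols of zozozozozzzzEEo gives the pieces zo EEo zo EEo zo EEo zo EEo zo zo zo zo zz zz EEo, which concatenate to the answer.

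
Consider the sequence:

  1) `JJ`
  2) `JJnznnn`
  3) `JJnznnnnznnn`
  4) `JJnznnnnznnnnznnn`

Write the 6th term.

Each term is the previous one with nznnn appended.
From JJnznnnnznnnnznnn, 2 further steps: JJnznnnnznnnnznnn → JJnznnnnznnnnznnnnznnn → (answer).

JJnznnnnznnnnznnnnznnnnznnn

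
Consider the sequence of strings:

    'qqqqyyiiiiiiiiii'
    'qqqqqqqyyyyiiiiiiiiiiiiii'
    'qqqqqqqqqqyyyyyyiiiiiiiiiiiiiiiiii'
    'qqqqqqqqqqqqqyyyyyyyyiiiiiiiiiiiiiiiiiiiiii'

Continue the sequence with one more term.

Reading off run lengths: q runs 4, 7, 10, 13; y runs 2, 4, 6, 8; i runs 10, 14, 18, 22 — each is linear in n, where the shown terms are n = 2, 3, 4, 5.
At n = 6 the blocks have lengths 16, 10, 26.

qqqqqqqqqqqqqqqqyyyyyyyyyyiiiiiiiiiiiiiiiiiiiiiiiiii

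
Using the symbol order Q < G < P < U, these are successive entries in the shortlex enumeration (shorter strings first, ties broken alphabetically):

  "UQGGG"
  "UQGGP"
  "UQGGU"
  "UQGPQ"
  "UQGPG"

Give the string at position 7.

Continuing the enumeration 2 steps past UQGPG: UQGPG → UQGPP → (answer).

UQGPU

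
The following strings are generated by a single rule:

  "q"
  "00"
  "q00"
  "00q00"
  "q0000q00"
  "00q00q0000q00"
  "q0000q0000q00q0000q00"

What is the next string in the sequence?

00q00q0000q00q0000q0000q00q0000q00

This is a Fibonacci-style word recurrence s(k) = s(k−2)·s(k−1): e.g. q·00 = q00.
So term 8 is 00q00q0000q00·q0000q0000q00q0000q00.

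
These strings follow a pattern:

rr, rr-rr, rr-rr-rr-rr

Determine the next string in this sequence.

s(k+1) = s(k)·-·s(k) — each term doubles the last with '-' between the halves.
One more doubling of rr-rr-rr-rr gives the answer.

rr-rr-rr-rr-rr-rr-rr-rr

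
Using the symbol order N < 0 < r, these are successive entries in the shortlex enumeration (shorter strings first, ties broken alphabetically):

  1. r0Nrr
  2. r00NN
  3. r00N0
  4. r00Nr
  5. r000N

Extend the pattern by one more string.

The successor of r000N increments the rightmost position that isn't already r and resets every position after it to N.

r0000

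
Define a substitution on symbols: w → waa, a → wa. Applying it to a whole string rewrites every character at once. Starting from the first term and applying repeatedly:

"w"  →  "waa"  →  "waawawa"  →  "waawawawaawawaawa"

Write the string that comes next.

Rewriting the 17 symbols of waawawawaawawaawa one by one yields waa wa wa waa wa waa wa waa wa wa waa wa waa wa wa waa wa; concatenated:

waawawawaawawaawawaawawawaawawaawawawaawa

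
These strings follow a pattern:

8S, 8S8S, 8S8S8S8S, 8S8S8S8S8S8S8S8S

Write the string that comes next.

s(k+1) = s(k)·s(k) — each term doubles the last.
One more doubling of 8S8S8S8S8S8S8S8S gives the answer.

8S8S8S8S8S8S8S8S8S8S8S8S8S8S8S8S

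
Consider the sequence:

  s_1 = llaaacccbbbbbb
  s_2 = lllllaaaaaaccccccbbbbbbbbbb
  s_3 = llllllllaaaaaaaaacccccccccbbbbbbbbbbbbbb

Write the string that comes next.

lllllllllllaaaaaaaaaaaaccccccccccccbbbbbbbbbbbbbbbbbb

Term n consists of 3n-1 l's, followed by 3n a's, followed by 3n c's, followed by 4n+2 b's (n = 1, 2, …).
Setting n = 4 gives 11, 12, 12, 18 characters in each block.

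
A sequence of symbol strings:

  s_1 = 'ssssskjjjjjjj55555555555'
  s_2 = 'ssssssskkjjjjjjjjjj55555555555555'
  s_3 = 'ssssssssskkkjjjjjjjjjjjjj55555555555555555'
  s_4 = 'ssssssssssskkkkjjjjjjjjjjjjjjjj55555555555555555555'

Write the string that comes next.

Reading off run lengths: s runs 5, 7, 9, 11; k runs 1, 2, 3, 4; j runs 7, 10, 13, 16; 5 runs 11, 14, 17, 20 — each is linear in n, where the shown terms are n = 3, 4, 5, 6.
At n = 7 the blocks have lengths 13, 5, 19, 23.

ssssssssssssskkkkkjjjjjjjjjjjjjjjjjjj55555555555555555555555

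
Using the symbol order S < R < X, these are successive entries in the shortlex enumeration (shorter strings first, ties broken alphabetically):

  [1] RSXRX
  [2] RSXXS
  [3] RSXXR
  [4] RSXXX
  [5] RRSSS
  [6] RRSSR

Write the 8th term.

Advancing 2 positions from RRSSR through RRSSR → RRSSX reaches term 8.

RRSRS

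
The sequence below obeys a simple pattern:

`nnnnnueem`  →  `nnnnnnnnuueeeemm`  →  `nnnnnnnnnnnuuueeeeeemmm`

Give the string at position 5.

nnnnnnnnnnnnnnnnnuuuuueeeeeeeeeemmmmm

Term n consists of 3n+2 n's, followed by n u's, followed by 2n e's, followed by n m's (n = 1, 2, …).
At n = 5 the blocks have lengths 17, 5, 10, 5.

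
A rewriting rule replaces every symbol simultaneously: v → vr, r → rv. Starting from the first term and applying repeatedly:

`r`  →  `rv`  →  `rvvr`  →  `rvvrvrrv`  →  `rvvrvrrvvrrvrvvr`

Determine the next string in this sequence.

Rewriting the 16 symbols of rvvrvrrvvrrvrvvr one by one yields rv vr vr rv vr rv rv vr vr rv rv vr rv vr vr rv; concatenated:

rvvrvrrvvrrvrvvrvrrvrvvrrvvrvrrv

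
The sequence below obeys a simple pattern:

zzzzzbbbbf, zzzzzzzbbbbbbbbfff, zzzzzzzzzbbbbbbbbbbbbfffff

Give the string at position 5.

Reading off run lengths: z runs 5, 7, 9; b runs 4, 8, 12; f runs 1, 3, 5 — each is linear in n (n = 1, 2, …).
At n = 5 the blocks have lengths 13, 20, 9.

zzzzzzzzzzzzzbbbbbbbbbbbbbbbbbbbbfffffffff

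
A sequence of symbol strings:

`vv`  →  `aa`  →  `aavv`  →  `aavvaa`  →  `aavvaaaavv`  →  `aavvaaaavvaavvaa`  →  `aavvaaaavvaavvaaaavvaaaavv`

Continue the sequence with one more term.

aavvaaaavvaavvaaaavvaaaavvaavvaaaavvaavvaa

From term 3 onward, concatenate the last term with the second-to-last: aa·vv = aavv, aavv·aa = aavvaa, …
So term 8 is aavvaaaavvaavvaaaavvaaaavv·aavvaaaavvaavvaa.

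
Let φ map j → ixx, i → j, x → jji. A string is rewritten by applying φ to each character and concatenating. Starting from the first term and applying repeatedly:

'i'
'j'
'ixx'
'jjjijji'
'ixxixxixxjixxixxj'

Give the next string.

Rewriting the 17 symbols of ixxixxixxjixxixxj one by one yields j jji jji j jji jji j jji jji ixx j jji jji j jji jji ixx; concatenated:

jjjijjijjjijjijjjijjiixxjjjijjijjjijjiixx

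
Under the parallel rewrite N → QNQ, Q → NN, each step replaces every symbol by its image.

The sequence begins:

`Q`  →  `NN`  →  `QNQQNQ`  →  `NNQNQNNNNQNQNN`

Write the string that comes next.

QNQQNQNNQNQNNQNQQNQQNQQNQNNQNQNNQNQQNQ

Applying the rule to each of the 14 symbols of NNQNQNNNNQNQNN gives the pieces QNQ QNQ NN QNQ NN QNQ QNQ QNQ QNQ NN QNQ NN QNQ QNQ, which concatenate to the answer.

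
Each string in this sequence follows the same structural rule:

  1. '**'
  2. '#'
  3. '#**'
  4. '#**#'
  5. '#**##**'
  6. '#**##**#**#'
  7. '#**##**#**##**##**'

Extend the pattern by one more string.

From term 3 onward, concatenate the last term with the second-to-last: #·** = #**, #**·# = #**#, …
So term 8 is #**##**#**##**##**·#**##**#**#.

#**##**#**##**##**#**##**#**#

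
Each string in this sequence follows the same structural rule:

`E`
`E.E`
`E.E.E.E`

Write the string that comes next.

Every step duplicates the string with '.' between the halves.
One more doubling of E.E.E.E gives the answer.

E.E.E.E.E.E.E.E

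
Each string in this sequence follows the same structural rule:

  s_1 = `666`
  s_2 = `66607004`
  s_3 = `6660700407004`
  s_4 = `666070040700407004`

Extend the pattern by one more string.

Every step adds 07004 to the end: s(k+1) = s(k)·07004.
Applying this once more to 666070040700407004:

66607004070040700407004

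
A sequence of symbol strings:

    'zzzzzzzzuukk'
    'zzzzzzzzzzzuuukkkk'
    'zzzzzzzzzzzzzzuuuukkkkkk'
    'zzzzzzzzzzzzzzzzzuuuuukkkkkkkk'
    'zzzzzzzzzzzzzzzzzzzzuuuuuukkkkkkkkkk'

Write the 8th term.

zzzzzzzzzzzzzzzzzzzzzzzzzzzzzuuuuuuuuukkkkkkkkkkkkkkkk

Each string has the form z^{3n+2} u^{n} k^{2n-2}, where the shown terms are n = 2, 3, 4, 5, 6.
Setting n = 9 gives 29, 9, 16 characters in each block.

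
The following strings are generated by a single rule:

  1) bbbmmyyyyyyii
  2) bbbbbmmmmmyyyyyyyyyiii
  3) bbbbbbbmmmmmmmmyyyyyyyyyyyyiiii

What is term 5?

bbbbbbbbbbbmmmmmmmmmmmmmmyyyyyyyyyyyyyyyyyyiiiiii

The n-th term is 2n+1 b's then 3n-1 m's then 3n+3 y's then n+1 i's (n = 1, 2, …).
Setting n = 5 gives 11, 14, 18, 6 characters in each block.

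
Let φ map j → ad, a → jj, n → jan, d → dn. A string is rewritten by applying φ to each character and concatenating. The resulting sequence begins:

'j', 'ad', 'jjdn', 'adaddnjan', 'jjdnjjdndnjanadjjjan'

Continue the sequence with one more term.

Applying the rule to each of the 20 symbols of jjdnjjdndnjanadjjjan gives the pieces ad ad dn jan ad ad dn jan dn jan ad jj jan jj dn ad ad ad jj jan, which concatenate to the answer.

adaddnjanadaddnjandnjanadjjjanjjdnadadadjjjan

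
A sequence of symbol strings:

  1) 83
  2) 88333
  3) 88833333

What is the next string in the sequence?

The n-th term is n 8's then 2n-1 3's (n = 1, 2, …).
At n = 4 the blocks have lengths 4, 7.

88883333333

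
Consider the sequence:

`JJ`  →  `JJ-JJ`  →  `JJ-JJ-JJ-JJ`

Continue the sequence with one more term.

Every step duplicates the string with '-' between the halves.
Doubling JJ-JJ-JJ-JJ with '-' between the halves:

JJ-JJ-JJ-JJ-JJ-JJ-JJ-JJ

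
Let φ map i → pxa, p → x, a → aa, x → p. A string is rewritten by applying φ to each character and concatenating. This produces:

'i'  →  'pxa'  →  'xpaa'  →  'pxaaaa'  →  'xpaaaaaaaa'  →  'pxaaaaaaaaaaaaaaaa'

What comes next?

Replace each of the 18 characters of pxaaaaaaaaaaaaaaaa in place — x p aa aa aa aa aa aa aa aa aa aa aa aa aa aa aa aa — and concatenate.

xpaaaaaaaaaaaaaaaaaaaaaaaaaaaaaaaa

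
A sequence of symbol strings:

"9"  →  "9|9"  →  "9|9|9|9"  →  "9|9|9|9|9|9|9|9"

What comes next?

Each string is two copies of the previous one joined by '|'.
Doubling 9|9|9|9|9|9|9|9 with '|' between the halves:

9|9|9|9|9|9|9|9|9|9|9|9|9|9|9|9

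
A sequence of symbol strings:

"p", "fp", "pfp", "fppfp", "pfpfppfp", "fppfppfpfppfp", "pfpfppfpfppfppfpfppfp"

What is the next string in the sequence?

From term 3 onward, concatenate the second-to-last term with the last: p·fp = pfp, fp·pfp = fppfp, …
So term 8 is fppfppfpfppfp·pfpfppfpfppfppfpfppfp.

fppfppfpfppfppfpfppfpfppfppfpfppfp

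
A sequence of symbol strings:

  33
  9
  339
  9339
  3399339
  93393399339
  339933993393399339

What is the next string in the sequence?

Each term (from the third on) is the two preceding terms concatenated in order: term 3 = 33·9 = 339.
So term 8 is 93393399339·339933993393399339.

93393399339339933993393399339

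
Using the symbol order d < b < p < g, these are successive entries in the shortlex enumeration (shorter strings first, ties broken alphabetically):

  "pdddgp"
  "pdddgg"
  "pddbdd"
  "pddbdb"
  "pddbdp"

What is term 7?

pddbbd

Advancing 2 positions from pddbdp through pddbdp → pddbdg reaches term 7.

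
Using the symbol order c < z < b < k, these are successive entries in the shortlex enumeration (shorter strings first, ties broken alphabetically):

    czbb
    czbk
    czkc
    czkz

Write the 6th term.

czkk

Continuing the enumeration 2 steps past czkz: czkz → czkb → (answer).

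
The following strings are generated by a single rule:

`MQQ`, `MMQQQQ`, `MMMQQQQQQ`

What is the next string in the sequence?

MMMMQQQQQQQQ

The n-th term is n M's then 2n Q's (n = 1, 2, …).
At n = 4 the blocks have lengths 4, 8.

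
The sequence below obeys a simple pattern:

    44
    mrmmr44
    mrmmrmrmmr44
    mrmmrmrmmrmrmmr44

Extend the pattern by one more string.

Each term is the previous one with mrmmr prepended.
Applying this once more to mrmmrmrmmrmrmmr44:

mrmmrmrmmrmrmmrmrmmr44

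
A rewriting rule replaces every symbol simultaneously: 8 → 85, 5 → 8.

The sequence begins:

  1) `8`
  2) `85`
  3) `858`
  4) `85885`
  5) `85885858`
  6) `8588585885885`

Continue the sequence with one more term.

Rewriting the 13 symbols of 8588585885885 one by one yields 85 8 85 85 8 85 8 85 85 8 85 85 8; concatenated:

858858588588585885858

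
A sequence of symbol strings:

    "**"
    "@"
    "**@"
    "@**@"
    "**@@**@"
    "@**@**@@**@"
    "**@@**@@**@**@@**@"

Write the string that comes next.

@**@**@@**@**@@**@@**@**@@**@

This is a Fibonacci-style word recurrence s(k) = s(k−2)·s(k−1): e.g. **·@ = **@.
Continuing: @**@**@@**@ · **@@**@@**@**@@**@ gives term 8.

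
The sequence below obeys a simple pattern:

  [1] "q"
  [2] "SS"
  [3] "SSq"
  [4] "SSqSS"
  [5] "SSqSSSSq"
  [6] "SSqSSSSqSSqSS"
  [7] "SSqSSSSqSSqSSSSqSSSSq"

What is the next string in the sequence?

SSqSSSSqSSqSSSSqSSSSqSSqSSSSqSSqSS

From term 3 onward, concatenate the last term with the second-to-last: SS·q = SSq, SSq·SS = SSqSS, …
Continuing: SSqSSSSqSSqSSSSqSSSSq · SSqSSSSqSSqSS gives term 8.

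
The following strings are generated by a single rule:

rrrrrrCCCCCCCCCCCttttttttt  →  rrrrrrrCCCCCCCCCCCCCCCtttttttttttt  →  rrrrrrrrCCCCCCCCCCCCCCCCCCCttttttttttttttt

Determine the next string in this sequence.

rrrrrrrrrCCCCCCCCCCCCCCCCCCCCCCCtttttttttttttttttt

The n-th term is n+3 r's then 4n-1 C's then 3n t's, where the shown terms are n = 3, 4, 5.
For the next term, n = 6, so the run lengths are 9, 23, 18.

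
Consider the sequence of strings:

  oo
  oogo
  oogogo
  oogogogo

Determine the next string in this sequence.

The strings grow by a fixed suffix go each time.
Applying this once more to oogogogo:

oogogogogo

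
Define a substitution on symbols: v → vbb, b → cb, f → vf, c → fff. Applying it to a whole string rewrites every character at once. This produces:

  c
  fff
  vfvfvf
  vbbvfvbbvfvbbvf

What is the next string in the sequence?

Rewriting the 15 symbols of vbbvfvbbvfvbbvf one by one yields vbb cb cb vbb vf vbb cb cb vbb vf vbb cb cb vbb vf; concatenated:

vbbcbcbvbbvfvbbcbcbvbbvfvbbcbcbvbbvf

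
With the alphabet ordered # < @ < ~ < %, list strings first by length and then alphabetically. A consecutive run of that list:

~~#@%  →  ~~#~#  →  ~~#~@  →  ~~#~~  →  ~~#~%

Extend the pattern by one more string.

~~#%#

The successor of ~~#~% increments the rightmost position that isn't already % and resets every position after it to #.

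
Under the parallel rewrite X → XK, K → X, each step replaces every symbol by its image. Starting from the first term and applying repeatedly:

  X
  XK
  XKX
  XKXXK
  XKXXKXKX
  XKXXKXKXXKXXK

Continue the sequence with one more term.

Rewriting the 13 symbols of XKXXKXKXXKXXK one by one yields XK X XK XK X XK X XK XK X XK XK X; concatenated:

XKXXKXKXXKXXKXKXXKXKX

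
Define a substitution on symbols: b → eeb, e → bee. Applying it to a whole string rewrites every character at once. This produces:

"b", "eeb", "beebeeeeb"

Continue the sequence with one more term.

Rewriting each symbol of beebeeeeb: b→eeb, e→bee, e→bee, b→eeb, e→bee, e→bee, e→bee, e→bee, b→eeb, which concatenates to eeb bee bee eeb bee bee bee bee eeb.

eebbeebeeeebbeebeebeebeeeeb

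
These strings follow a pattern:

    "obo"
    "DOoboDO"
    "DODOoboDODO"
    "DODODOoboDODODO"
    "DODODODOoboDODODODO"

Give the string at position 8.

DODODODODODODOoboDODODODODODODO

Each term wraps the previous one in DO on the left and DO on the right.
From DODODODOoboDODODODO, 3 further steps: DODODODOoboDODODODO → DODODODODOoboDODODODODO → DODODODODODOoboDODODODODODO → (answer).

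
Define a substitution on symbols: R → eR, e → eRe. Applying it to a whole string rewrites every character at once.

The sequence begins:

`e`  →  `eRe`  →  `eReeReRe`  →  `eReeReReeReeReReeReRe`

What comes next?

Rewriting the 21 symbols of eReeReReeReeReReeReRe one by one yields eRe eR eRe eRe eR eRe eR eRe eRe eR eRe eRe eR eRe eR eRe eRe eR eRe eR eRe; concatenated:

eReeReReeReeReReeReReeReeReReeReeReReeReReeReeReReeReRe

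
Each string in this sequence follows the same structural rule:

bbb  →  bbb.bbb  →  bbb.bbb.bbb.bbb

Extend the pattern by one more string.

s(k+1) = s(k)·.·s(k) — each term doubles the last with '.' between the halves.
Doubling bbb.bbb.bbb.bbb with '.' between the halves:

bbb.bbb.bbb.bbb.bbb.bbb.bbb.bbb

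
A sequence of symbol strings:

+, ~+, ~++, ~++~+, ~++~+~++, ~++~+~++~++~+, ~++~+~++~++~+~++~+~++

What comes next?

Each term (from the third on) is the previous term followed by the one before it: term 3 = ~+·+ = ~++.
The next term joins ~++~+~++~++~+~++~+~++ and ~++~+~++~++~+.

~++~+~++~++~+~++~+~++~++~+~++~++~+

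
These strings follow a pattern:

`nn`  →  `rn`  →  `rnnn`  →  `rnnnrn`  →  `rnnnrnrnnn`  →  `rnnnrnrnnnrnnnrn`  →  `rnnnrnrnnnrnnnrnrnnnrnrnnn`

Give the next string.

rnnnrnrnnnrnnnrnrnnnrnrnnnrnnnrnrnnnrnnnrn

This is a Fibonacci-style word recurrence s(k) = s(k−1)·s(k−2): e.g. rn·nn = rnnn.
The next term joins rnnnrnrnnnrnnnrnrnnnrnrnnn and rnnnrnrnnnrnnnrn.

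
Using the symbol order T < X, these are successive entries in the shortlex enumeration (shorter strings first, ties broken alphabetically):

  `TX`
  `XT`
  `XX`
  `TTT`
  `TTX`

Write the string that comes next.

Find the rightmost character of TTX below X, bump it to the next letter, and reset everything to its right to T.

TXT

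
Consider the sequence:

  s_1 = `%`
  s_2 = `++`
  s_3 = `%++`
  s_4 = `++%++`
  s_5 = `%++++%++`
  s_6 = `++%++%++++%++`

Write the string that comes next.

%++++%++++%++%++++%++

This is a Fibonacci-style word recurrence s(k) = s(k−2)·s(k−1): e.g. %·++ = %++.
So term 7 is %++++%++·++%++%++++%++.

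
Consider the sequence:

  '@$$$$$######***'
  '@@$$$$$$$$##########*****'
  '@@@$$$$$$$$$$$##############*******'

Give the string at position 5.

Term n consists of n @'s, followed by 3n+2 $'s, followed by 4n+2 #'s, followed by 2n+1 *'s (n = 1, 2, …).
For term 5, n = 5, so the run lengths are 5, 17, 22, 11.

@@@@@$$$$$$$$$$$$$$$$$######################***********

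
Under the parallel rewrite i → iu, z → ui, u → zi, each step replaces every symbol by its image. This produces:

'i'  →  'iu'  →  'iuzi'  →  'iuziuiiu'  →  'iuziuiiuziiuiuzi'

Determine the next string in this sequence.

Rewriting the 16 symbols of iuziuiiuziiuiuzi one by one yields iu zi ui iu zi iu iu zi ui iu iu zi iu zi ui iu; concatenated:

iuziuiiuziiuiuziuiiuiuziiuziuiiu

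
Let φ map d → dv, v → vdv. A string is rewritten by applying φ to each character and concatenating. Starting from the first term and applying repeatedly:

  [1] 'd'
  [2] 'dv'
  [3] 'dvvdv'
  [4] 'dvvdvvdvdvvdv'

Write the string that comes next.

Rewriting the 13 symbols of dvvdvvdvdvvdv one by one yields dv vdv vdv dv vdv vdv dv vdv dv vdv vdv dv vdv; concatenated:

dvvdvvdvdvvdvvdvdvvdvdvvdvvdvdvvdv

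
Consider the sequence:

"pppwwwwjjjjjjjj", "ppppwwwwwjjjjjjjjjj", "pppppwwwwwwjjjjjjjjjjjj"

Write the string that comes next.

Term n consists of n p's, followed by n+1 w's, followed by 2n+2 j's, where the shown terms are n = 3, 4, 5.
Setting n = 6 gives 6, 7, 14 characters in each block.

ppppppwwwwwwwjjjjjjjjjjjjjj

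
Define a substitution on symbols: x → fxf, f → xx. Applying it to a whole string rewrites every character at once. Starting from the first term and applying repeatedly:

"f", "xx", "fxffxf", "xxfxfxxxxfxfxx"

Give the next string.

Rewriting the 14 symbols of xxfxfxxxxfxfxx one by one yields fxf fxf xx fxf xx fxf fxf fxf fxf xx fxf xx fxf fxf; concatenated:

fxffxfxxfxfxxfxffxffxffxfxxfxfxxfxffxf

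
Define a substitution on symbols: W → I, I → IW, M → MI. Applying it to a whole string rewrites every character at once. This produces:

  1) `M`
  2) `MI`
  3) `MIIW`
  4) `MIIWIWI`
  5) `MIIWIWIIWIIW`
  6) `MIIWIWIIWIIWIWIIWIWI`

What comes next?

φ(MIIWIWIIWIIWIWIIWIWI) expands symbol-by-symbol to MI IW IW I IW I IW IW I IW IW I IW I IW IW I IW I IW; joining the 20 pieces gives the next term.

MIIWIWIIWIIWIWIIWIWIIWIIWIWIIWIIW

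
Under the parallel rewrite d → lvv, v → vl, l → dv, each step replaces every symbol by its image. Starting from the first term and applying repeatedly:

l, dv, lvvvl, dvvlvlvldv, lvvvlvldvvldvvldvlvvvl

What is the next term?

Rewriting the 22 symbols of lvvvlvldvvldvvldvlvvvl one by one yields dv vl vl vl dv vl dv lvv vl vl dv lvv vl vl dv lvv vl dv vl vl vl dv; concatenated:

dvvlvlvldvvldvlvvvlvldvlvvvlvldvlvvvldvvlvlvldv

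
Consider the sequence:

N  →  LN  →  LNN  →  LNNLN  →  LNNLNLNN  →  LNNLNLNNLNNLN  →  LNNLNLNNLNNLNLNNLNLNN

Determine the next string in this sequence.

LNNLNLNNLNNLNLNNLNLNNLNNLNLNNLNNLN

Each term (from the third on) is the previous term followed by the one before it: term 3 = LN·N = LNN.
So term 8 is LNNLNLNNLNNLNLNNLNLNN·LNNLNLNNLNNLN.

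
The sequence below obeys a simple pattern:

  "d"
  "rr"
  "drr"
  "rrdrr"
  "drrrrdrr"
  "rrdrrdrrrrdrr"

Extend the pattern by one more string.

This is a Fibonacci-style word recurrence s(k) = s(k−2)·s(k−1): e.g. d·rr = drr.
The next term joins drrrrdrr and rrdrrdrrrrdrr.

drrrrdrrrrdrrdrrrrdrr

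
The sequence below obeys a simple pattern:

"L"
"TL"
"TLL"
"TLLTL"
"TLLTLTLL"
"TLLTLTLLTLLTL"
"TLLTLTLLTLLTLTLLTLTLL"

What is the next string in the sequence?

This is a Fibonacci-style word recurrence s(k) = s(k−1)·s(k−2): e.g. TL·L = TLL.
The next term joins TLLTLTLLTLLTLTLLTLTLL and TLLTLTLLTLLTL.

TLLTLTLLTLLTLTLLTLTLLTLLTLTLLTLLTL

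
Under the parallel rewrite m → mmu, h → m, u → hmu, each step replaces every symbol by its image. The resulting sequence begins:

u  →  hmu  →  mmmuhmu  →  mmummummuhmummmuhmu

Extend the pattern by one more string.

mmummuhmummummuhmummummuhmummmuhmummummummuhmummmuhmu

φ(mmummummuhmummmuhmu) expands symbol-by-symbol to mmu mmu hmu mmu mmu hmu mmu mmu hmu m mmu hmu mmu mmu mmu hmu m mmu hmu; joining the 19 pieces gives the next term.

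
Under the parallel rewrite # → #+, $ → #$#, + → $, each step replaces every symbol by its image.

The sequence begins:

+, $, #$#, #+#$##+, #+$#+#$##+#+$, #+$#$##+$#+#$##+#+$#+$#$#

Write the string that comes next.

#+$#$##+#$##+#+$#$##+$#+#$##+#+$#+$#$##+$#$##+#$##+

Applying the rule to each of the 25 symbols of #+$#$##+$#+#$##+#+$#+$#$# gives the pieces #+ $ #$# #+ #$# #+ #+ $ #$# #+ $ #+ #$# #+ #+ $ #+ $ #$# #+ $ #$# #+ #$# #+, which concatenate to the answer.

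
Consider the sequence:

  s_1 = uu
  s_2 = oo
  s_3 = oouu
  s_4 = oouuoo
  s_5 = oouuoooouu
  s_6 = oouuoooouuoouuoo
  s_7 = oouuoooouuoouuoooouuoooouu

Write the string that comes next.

oouuoooouuoouuoooouuoooouuoouuoooouuoouuoo

This is a Fibonacci-style word recurrence s(k) = s(k−1)·s(k−2): e.g. oo·uu = oouu.
So term 8 is oouuoooouuoouuoooouuoooouu·oouuoooouuoouuoo.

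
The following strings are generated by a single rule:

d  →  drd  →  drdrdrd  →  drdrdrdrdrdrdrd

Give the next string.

drdrdrdrdrdrdrdrdrdrdrdrdrdrdrd

Each string is two copies of the previous one joined by 'r'.
So the next term is two copies of drdrdrdrdrdrdrd with 'r' between the halves.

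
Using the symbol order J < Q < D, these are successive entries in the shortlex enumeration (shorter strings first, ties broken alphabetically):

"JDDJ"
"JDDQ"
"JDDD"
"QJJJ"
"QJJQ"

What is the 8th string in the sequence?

QJQQ

Advancing 3 positions from QJJQ through QJJQ → QJJD → QJQJ reaches term 8.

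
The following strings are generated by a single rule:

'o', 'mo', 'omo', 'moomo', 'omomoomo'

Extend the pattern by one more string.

Each term (from the third on) is the two preceding terms concatenated in order: term 3 = o·mo = omo.
So term 6 is moomo·omomoomo.

moomoomomoomo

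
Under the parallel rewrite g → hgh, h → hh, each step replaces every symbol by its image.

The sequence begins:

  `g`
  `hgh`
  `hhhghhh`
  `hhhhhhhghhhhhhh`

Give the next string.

Rewriting the 15 symbols of hhhhhhhghhhhhhh one by one yields hh hh hh hh hh hh hh hgh hh hh hh hh hh hh hh; concatenated:

hhhhhhhhhhhhhhhghhhhhhhhhhhhhhh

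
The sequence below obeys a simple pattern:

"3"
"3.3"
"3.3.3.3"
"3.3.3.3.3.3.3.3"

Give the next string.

Every step duplicates the string with '.' between the halves.
Doubling 3.3.3.3.3.3.3.3 with '.' between the halves:

3.3.3.3.3.3.3.3.3.3.3.3.3.3.3.3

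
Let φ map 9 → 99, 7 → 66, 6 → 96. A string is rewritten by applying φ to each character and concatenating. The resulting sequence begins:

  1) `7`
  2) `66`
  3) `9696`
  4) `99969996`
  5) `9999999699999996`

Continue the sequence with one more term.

99999999999999969999999999999996

Applying the rule to each of the 16 symbols of 9999999699999996 gives the pieces 99 99 99 99 99 99 99 96 99 99 99 99 99 99 99 96, which concatenate to the answer.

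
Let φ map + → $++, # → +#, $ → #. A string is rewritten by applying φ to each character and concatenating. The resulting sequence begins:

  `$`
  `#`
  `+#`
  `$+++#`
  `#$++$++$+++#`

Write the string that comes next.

+##$++$++#$++$++#$++$++$+++#

Apply φ to #$++$++$+++# symbol by symbol: #→+#, $→#, +→$++, +→$++, $→#, +→$++, +→$++, $→#, +→$++, +→$++, +→$++, #→+#; joined: +# # $++ $++ # $++ $++ # $++ $++ $++ +#.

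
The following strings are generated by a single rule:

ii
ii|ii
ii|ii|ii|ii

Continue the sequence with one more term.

ii|ii|ii|ii|ii|ii|ii|ii

Each string is two copies of the previous one joined by '|'.
One more doubling of ii|ii|ii|ii gives the answer.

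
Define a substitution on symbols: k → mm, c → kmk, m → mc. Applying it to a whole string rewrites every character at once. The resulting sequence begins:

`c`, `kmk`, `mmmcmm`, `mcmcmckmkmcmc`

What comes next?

Replace each of the 13 characters of mcmcmckmkmcmc in place — mc kmk mc kmk mc kmk mm mc mm mc kmk mc kmk — and concatenate.

mckmkmckmkmckmkmmmcmmmckmkmckmk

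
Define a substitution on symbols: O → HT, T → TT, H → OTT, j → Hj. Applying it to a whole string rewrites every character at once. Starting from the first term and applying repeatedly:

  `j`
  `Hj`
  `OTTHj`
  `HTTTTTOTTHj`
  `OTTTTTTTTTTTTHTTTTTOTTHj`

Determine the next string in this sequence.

Replace each of the 24 characters of OTTTTTTTTTTTTHTTTTTOTTHj in place — HT TT TT TT TT TT TT TT TT TT TT TT TT OTT TT TT TT TT TT HT TT TT OTT Hj — and concatenate.

HTTTTTTTTTTTTTTTTTTTTTTTTTOTTTTTTTTTTTTHTTTTTOTTHj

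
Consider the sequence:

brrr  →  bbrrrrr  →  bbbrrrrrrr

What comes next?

Reading off run lengths: b runs 1, 2, 3; r runs 3, 5, 7 — each is linear in n (n = 1, 2, …).
For the next term, n = 4, so the run lengths are 4, 9.

bbbbrrrrrrrrr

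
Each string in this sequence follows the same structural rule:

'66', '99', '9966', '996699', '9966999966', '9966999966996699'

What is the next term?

99669999669966999966999966

This is a Fibonacci-style word recurrence s(k) = s(k−1)·s(k−2): e.g. 99·66 = 9966.
Continuing: 9966999966996699 · 9966999966 gives term 7.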